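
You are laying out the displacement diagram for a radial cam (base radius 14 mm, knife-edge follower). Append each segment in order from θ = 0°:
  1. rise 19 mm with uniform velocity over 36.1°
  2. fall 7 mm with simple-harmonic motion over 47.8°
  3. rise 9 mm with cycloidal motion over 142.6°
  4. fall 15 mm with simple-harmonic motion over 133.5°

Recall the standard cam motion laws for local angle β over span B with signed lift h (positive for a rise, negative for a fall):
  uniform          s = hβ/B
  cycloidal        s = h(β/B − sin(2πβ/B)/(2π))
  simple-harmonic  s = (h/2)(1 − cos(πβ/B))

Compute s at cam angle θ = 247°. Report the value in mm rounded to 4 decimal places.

seg 1 [0°–36.1°] uniform, h=19: full span → s += 19 → s = 19.0000
seg 2 [36.1°–83.9°] simple-harmonic, h=-7: full span → s += -7 → s = 12.0000
seg 3 [83.9°–226.5°] cycloidal, h=9: full span → s += 9 → s = 21.0000
seg 4 [226.5°–360°] simple-harmonic, h=-15: θ=247° here. β=20.5, B=133.5. -15/2·(1 − cos(π·0.1536)) = -0.8559 → s = 20.1441

20.1441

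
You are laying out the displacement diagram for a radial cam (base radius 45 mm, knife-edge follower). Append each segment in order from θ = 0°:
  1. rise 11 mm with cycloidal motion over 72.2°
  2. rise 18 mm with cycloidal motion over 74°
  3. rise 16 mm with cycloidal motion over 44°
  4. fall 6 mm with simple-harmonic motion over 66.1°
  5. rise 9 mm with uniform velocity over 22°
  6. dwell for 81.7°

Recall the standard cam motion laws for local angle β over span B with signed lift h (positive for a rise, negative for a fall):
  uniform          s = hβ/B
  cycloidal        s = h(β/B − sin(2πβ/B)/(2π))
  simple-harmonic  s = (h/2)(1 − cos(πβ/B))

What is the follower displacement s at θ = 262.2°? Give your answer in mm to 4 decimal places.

seg 1 [0°–72.2°] cycloidal, h=11: full span → s += 11 → s = 11.0000
seg 2 [72.2°–146.2°] cycloidal, h=18: full span → s += 18 → s = 29.0000
seg 3 [146.2°–190.2°] cycloidal, h=16: full span → s += 16 → s = 45.0000
seg 4 [190.2°–256.3°] simple-harmonic, h=-6: full span → s += -6 → s = 39.0000
seg 5 [256.3°–278.3°] uniform, h=9: θ=262.2° here. β=5.9, B=22. 9·5.9/22 = 2.4136 → s = 41.4136

41.4136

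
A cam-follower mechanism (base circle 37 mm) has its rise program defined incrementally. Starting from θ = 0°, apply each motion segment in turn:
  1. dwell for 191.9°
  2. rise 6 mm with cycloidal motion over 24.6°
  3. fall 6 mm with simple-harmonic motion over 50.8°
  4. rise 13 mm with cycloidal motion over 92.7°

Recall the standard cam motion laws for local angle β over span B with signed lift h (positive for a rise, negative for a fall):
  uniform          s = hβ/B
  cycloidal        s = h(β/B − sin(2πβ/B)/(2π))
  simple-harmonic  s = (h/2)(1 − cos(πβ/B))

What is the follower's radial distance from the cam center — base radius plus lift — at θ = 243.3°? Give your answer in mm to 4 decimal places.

seg 1 [0°–191.9°] dwell: s stays 0.0000
seg 2 [191.9°–216.5°] cycloidal, h=6: full span → s += 6 → s = 6.0000
seg 3 [216.5°–267.3°] simple-harmonic, h=-6: θ=243.3° here. β=26.8, B=50.8. -6/2·(1 − cos(π·0.5276)) = -3.2594 → s = 2.7406
radial distance = base radius + s = 37 + 2.7406 = 39.7406

39.7406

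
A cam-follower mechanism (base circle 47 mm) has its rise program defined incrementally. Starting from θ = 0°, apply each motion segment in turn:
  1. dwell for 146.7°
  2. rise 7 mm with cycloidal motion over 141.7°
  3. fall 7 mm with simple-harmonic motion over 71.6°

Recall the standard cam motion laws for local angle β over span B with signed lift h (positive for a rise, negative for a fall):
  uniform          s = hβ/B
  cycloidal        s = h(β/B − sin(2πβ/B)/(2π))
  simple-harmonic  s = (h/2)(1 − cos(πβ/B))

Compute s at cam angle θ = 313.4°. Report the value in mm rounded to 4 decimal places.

seg 1 [0°–146.7°] dwell: s stays 0.0000
seg 2 [146.7°–288.4°] cycloidal, h=7: full span → s += 7 → s = 7.0000
seg 3 [288.4°–360°] simple-harmonic, h=-7: θ=313.4° here. β=25, B=71.6. -7/2·(1 − cos(π·0.3492)) = -1.9028 → s = 5.0972

5.0972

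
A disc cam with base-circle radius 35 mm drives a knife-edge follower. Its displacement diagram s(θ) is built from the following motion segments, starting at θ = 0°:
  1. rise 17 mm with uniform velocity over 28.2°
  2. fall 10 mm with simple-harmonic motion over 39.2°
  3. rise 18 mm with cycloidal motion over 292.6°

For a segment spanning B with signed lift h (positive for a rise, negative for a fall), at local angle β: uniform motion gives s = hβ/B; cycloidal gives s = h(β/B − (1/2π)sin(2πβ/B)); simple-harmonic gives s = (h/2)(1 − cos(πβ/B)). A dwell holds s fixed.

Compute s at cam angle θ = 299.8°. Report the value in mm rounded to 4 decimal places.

seg 1 [0°–28.2°] uniform, h=17: full span → s += 17 → s = 17.0000
seg 2 [28.2°–67.4°] simple-harmonic, h=-10: full span → s += -10 → s = 7.0000
seg 3 [67.4°–360°] cycloidal, h=18: θ=299.8° here. β=232.4, B=292.6. 18·(0.7943 − sin(2π·0.7943)/(2π)) = 17.0514 → s = 24.0514

24.0514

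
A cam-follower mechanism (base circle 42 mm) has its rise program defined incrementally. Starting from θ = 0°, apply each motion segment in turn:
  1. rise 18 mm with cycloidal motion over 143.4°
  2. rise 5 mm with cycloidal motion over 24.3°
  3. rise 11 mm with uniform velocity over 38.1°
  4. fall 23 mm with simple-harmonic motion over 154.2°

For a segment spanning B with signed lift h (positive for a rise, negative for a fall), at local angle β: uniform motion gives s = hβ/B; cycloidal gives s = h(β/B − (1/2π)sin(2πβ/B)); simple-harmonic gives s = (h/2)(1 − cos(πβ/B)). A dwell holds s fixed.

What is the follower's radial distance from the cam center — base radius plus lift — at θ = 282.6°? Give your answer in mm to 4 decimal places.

seg 1 [0°–143.4°] cycloidal, h=18: full span → s += 18 → s = 18.0000
seg 2 [143.4°–167.7°] cycloidal, h=5: full span → s += 5 → s = 23.0000
seg 3 [167.7°–205.8°] uniform, h=11: full span → s += 11 → s = 34.0000
seg 4 [205.8°–360°] simple-harmonic, h=-23: θ=282.6° here. β=76.8, B=154.2. -23/2·(1 − cos(π·0.4981)) = -11.4297 → s = 22.5703
radial distance = base radius + s = 42 + 22.5703 = 64.5703

64.5703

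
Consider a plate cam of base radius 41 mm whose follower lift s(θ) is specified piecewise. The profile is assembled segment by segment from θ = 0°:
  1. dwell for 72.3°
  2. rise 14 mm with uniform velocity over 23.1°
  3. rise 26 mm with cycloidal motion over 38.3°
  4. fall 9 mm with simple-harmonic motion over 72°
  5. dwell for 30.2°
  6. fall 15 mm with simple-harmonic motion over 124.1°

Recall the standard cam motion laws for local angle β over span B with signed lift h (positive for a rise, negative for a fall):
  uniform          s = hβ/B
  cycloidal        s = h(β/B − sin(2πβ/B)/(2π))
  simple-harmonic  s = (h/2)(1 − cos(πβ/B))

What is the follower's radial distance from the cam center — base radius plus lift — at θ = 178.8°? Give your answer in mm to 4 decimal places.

seg 1 [0°–72.3°] dwell: s stays 0.0000
seg 2 [72.3°–95.4°] uniform, h=14: full span → s += 14 → s = 14.0000
seg 3 [95.4°–133.7°] cycloidal, h=26: full span → s += 26 → s = 40.0000
seg 4 [133.7°–205.7°] simple-harmonic, h=-9: θ=178.8° here. β=45.1, B=72. -9/2·(1 − cos(π·0.6264)) = -6.2402 → s = 33.7598
radial distance = base radius + s = 41 + 33.7598 = 74.7598

74.7598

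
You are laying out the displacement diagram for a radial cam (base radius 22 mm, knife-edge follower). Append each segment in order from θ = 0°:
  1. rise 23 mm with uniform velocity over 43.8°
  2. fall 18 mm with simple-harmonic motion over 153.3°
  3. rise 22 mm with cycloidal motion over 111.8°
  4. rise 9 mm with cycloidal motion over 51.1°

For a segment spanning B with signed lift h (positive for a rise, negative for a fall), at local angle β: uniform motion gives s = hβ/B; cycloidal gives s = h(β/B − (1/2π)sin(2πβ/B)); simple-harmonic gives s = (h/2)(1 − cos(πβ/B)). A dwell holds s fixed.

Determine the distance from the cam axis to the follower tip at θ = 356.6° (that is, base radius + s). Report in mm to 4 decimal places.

seg 1 [0°–43.8°] uniform, h=23: full span → s += 23 → s = 23.0000
seg 2 [43.8°–197.1°] simple-harmonic, h=-18: full span → s += -18 → s = 5.0000
seg 3 [197.1°–308.9°] cycloidal, h=22: full span → s += 22 → s = 27.0000
seg 4 [308.9°–360°] cycloidal, h=9: θ=356.6° here. β=47.7, B=51.1. 9·(0.9335 − sin(2π·0.9335)/(2π)) = 8.9827 → s = 35.9827
radial distance = base radius + s = 22 + 35.9827 = 57.9827

57.9827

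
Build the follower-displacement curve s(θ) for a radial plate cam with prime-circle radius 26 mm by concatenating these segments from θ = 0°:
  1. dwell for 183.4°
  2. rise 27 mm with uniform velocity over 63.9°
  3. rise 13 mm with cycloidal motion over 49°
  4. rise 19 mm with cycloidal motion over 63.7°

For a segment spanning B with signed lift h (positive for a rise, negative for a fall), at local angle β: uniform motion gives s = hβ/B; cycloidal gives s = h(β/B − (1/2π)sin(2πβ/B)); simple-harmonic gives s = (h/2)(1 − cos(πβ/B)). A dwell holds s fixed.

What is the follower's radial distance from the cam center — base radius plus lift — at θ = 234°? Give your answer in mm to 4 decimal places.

seg 1 [0°–183.4°] dwell: s stays 0.0000
seg 2 [183.4°–247.3°] uniform, h=27: θ=234° here. β=50.6, B=63.9. 27·50.6/63.9 = 21.3803 → s = 21.3803
radial distance = base radius + s = 26 + 21.3803 = 47.3803

47.3803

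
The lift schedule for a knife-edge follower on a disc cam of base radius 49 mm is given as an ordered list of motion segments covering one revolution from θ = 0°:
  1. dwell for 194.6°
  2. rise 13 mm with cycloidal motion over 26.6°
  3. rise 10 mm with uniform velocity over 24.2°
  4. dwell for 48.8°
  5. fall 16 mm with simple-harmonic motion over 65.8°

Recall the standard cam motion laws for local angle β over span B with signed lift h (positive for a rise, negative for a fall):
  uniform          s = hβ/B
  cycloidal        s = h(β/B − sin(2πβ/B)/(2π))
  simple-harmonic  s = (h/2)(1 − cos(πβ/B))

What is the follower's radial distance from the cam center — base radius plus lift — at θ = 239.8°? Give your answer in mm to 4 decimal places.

seg 1 [0°–194.6°] dwell: s stays 0.0000
seg 2 [194.6°–221.2°] cycloidal, h=13: full span → s += 13 → s = 13.0000
seg 3 [221.2°–245.4°] uniform, h=10: θ=239.8° here. β=18.6, B=24.2. 10·18.6/24.2 = 7.6860 → s = 20.6860
radial distance = base radius + s = 49 + 20.6860 = 69.6860

69.6860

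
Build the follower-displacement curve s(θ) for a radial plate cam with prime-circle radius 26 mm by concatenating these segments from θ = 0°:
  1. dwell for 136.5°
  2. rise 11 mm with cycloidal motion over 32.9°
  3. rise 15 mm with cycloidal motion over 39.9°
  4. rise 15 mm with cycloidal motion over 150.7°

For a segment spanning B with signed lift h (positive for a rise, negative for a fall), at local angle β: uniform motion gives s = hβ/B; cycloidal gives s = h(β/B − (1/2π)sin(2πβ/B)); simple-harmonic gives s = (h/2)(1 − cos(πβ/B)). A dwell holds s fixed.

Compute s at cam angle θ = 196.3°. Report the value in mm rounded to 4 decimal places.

seg 1 [0°–136.5°] dwell: s stays 0.0000
seg 2 [136.5°–169.4°] cycloidal, h=11: full span → s += 11 → s = 11.0000
seg 3 [169.4°–209.3°] cycloidal, h=15: θ=196.3° here. β=26.9, B=39.9. 15·(0.6742 − sin(2π·0.6742)/(2π)) = 12.2343 → s = 23.2343

23.2343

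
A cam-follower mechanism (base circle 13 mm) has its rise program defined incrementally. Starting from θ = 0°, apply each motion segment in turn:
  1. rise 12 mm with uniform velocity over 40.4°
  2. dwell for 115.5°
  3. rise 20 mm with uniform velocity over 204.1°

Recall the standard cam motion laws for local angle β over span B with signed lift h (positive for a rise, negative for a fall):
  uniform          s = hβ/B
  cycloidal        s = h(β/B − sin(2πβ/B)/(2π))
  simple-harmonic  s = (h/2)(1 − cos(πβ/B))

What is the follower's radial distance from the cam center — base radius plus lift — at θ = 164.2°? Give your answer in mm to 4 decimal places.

seg 1 [0°–40.4°] uniform, h=12: full span → s += 12 → s = 12.0000
seg 2 [40.4°–155.9°] dwell: s stays 12.0000
seg 3 [155.9°–360°] uniform, h=20: θ=164.2° here. β=8.3, B=204.1. 20·8.3/204.1 = 0.8133 → s = 12.8133
radial distance = base radius + s = 13 + 12.8133 = 25.8133

25.8133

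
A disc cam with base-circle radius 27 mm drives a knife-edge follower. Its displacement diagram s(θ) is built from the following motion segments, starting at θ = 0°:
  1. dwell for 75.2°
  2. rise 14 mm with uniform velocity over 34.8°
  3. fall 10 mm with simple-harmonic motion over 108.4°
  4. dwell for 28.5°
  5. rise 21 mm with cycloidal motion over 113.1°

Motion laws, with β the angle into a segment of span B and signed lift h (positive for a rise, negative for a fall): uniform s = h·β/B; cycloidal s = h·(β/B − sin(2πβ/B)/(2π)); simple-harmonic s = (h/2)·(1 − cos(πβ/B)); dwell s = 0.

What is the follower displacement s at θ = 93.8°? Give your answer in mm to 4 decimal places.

seg 1 [0°–75.2°] dwell: s stays 0.0000
seg 2 [75.2°–110°] uniform, h=14: θ=93.8° here. β=18.6, B=34.8. 14·18.6/34.8 = 7.4828 → s = 7.4828

7.4828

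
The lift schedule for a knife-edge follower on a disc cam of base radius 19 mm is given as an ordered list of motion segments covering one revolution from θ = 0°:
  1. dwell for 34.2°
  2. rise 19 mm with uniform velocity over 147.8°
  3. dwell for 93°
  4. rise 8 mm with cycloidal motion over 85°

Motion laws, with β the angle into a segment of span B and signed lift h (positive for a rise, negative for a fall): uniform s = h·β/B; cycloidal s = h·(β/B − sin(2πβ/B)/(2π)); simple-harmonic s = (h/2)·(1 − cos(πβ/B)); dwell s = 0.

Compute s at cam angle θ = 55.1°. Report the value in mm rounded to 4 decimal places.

seg 1 [0°–34.2°] dwell: s stays 0.0000
seg 2 [34.2°–182°] uniform, h=19: θ=55.1° here. β=20.9, B=147.8. 19·20.9/147.8 = 2.6867 → s = 2.6867

2.6867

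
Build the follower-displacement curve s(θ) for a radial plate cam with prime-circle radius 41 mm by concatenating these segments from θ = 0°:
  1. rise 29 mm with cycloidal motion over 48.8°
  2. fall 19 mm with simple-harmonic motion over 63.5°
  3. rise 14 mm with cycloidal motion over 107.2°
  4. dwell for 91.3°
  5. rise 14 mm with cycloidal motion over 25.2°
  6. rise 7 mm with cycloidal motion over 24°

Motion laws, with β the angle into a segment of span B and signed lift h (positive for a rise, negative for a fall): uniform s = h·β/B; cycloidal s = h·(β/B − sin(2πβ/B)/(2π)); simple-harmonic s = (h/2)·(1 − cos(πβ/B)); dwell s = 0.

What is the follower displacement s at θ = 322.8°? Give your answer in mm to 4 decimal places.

seg 1 [0°–48.8°] cycloidal, h=29: full span → s += 29 → s = 29.0000
seg 2 [48.8°–112.3°] simple-harmonic, h=-19: full span → s += -19 → s = 10.0000
seg 3 [112.3°–219.5°] cycloidal, h=14: full span → s += 14 → s = 24.0000
seg 4 [219.5°–310.8°] dwell: s stays 24.0000
seg 5 [310.8°–336°] cycloidal, h=14: θ=322.8° here. β=12, B=25.2. 14·(0.4762 − sin(2π·0.4762)/(2π)) = 6.3346 → s = 30.3346

30.3346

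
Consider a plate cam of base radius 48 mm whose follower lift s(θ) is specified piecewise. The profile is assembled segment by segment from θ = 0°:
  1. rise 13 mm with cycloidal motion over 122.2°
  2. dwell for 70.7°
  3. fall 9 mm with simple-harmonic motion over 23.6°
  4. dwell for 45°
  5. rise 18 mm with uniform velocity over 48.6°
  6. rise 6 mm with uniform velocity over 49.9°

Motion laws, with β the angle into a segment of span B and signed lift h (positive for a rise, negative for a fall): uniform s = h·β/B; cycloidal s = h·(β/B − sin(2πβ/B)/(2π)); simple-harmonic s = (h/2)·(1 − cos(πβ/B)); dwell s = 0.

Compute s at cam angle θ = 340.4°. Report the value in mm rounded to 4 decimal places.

seg 1 [0°–122.2°] cycloidal, h=13: full span → s += 13 → s = 13.0000
seg 2 [122.2°–192.9°] dwell: s stays 13.0000
seg 3 [192.9°–216.5°] simple-harmonic, h=-9: full span → s += -9 → s = 4.0000
seg 4 [216.5°–261.5°] dwell: s stays 4.0000
seg 5 [261.5°–310.1°] uniform, h=18: full span → s += 18 → s = 22.0000
seg 6 [310.1°–360°] uniform, h=6: θ=340.4° here. β=30.3, B=49.9. 6·30.3/49.9 = 3.6433 → s = 25.6433

25.6433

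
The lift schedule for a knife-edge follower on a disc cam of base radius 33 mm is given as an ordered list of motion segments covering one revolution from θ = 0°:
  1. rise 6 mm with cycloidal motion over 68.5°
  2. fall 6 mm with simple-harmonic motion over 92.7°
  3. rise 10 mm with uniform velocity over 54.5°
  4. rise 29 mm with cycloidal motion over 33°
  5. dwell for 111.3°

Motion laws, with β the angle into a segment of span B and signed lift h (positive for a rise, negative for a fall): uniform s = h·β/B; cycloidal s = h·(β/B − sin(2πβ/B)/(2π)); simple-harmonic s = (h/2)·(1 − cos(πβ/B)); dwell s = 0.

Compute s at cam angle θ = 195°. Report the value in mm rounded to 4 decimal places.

seg 1 [0°–68.5°] cycloidal, h=6: full span → s += 6 → s = 6.0000
seg 2 [68.5°–161.2°] simple-harmonic, h=-6: full span → s += -6 → s = 0.0000
seg 3 [161.2°–215.7°] uniform, h=10: θ=195° here. β=33.8, B=54.5. 10·33.8/54.5 = 6.2018 → s = 6.2018

6.2018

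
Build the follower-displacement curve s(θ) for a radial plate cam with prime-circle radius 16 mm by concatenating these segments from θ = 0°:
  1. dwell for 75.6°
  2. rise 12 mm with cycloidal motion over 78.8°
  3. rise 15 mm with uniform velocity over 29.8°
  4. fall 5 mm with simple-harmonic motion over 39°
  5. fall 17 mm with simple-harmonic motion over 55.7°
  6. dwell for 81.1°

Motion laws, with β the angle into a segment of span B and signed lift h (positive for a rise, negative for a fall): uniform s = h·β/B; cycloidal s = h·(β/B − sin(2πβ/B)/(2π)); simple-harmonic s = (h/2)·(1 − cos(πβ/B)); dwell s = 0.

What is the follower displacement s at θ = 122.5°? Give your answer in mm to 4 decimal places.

seg 1 [0°–75.6°] dwell: s stays 0.0000
seg 2 [75.6°–154.4°] cycloidal, h=12: θ=122.5° here. β=46.9, B=78.8. 12·(0.5952 − sin(2π·0.5952)/(2π)) = 8.2174 → s = 8.2174

8.2174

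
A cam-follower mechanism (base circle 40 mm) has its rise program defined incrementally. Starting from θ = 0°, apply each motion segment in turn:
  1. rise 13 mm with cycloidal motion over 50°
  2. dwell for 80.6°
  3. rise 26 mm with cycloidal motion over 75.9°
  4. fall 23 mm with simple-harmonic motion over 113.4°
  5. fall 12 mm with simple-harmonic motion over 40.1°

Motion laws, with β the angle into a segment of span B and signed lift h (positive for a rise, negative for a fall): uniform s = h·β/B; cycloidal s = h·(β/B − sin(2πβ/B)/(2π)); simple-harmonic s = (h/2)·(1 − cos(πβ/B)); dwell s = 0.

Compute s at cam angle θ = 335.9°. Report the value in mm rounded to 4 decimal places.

seg 1 [0°–50°] cycloidal, h=13: full span → s += 13 → s = 13.0000
seg 2 [50°–130.6°] dwell: s stays 13.0000
seg 3 [130.6°–206.5°] cycloidal, h=26: full span → s += 26 → s = 39.0000
seg 4 [206.5°–319.9°] simple-harmonic, h=-23: full span → s += -23 → s = 16.0000
seg 5 [319.9°–360°] simple-harmonic, h=-12: θ=335.9° here. β=16, B=40.1. -12/2·(1 − cos(π·0.3990)) = -4.1280 → s = 11.8720

11.8720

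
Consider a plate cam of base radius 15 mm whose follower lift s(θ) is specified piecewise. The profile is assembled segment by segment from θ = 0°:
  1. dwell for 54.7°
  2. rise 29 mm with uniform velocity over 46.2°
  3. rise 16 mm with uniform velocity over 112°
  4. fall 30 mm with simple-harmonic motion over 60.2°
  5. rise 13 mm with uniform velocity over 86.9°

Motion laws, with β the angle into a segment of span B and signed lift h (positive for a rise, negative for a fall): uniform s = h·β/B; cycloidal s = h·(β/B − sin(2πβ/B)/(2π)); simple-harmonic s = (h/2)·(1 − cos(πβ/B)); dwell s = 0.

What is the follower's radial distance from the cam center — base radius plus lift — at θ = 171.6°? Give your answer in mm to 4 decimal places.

seg 1 [0°–54.7°] dwell: s stays 0.0000
seg 2 [54.7°–100.9°] uniform, h=29: full span → s += 29 → s = 29.0000
seg 3 [100.9°–212.9°] uniform, h=16: θ=171.6° here. β=70.7, B=112. 16·70.7/112 = 10.1000 → s = 39.1000
radial distance = base radius + s = 15 + 39.1000 = 54.1000

54.1000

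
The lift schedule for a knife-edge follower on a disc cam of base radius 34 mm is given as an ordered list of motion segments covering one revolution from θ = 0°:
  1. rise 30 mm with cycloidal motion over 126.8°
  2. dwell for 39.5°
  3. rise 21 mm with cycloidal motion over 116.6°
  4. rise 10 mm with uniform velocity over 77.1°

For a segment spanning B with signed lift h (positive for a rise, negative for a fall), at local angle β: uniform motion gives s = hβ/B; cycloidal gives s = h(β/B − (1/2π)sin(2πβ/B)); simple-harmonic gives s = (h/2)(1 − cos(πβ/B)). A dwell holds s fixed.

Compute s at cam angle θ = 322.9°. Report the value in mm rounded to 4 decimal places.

seg 1 [0°–126.8°] cycloidal, h=30: full span → s += 30 → s = 30.0000
seg 2 [126.8°–166.3°] dwell: s stays 30.0000
seg 3 [166.3°–282.9°] cycloidal, h=21: full span → s += 21 → s = 51.0000
seg 4 [282.9°–360°] uniform, h=10: θ=322.9° here. β=40, B=77.1. 10·40/77.1 = 5.1881 → s = 56.1881

56.1881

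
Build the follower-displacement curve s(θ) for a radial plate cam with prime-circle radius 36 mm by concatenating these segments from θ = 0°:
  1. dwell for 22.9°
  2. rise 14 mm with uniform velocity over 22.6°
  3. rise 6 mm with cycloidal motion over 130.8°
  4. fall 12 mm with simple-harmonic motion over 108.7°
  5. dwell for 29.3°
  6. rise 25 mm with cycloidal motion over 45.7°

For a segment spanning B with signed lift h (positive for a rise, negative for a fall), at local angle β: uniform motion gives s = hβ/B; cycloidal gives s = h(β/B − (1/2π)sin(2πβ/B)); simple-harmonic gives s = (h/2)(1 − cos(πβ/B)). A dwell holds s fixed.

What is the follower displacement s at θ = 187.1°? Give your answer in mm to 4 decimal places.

seg 1 [0°–22.9°] dwell: s stays 0.0000
seg 2 [22.9°–45.5°] uniform, h=14: full span → s += 14 → s = 14.0000
seg 3 [45.5°–176.3°] cycloidal, h=6: full span → s += 6 → s = 20.0000
seg 4 [176.3°–285°] simple-harmonic, h=-12: θ=187.1° here. β=10.8, B=108.7. -12/2·(1 − cos(π·0.0994)) = -0.2899 → s = 19.7101

19.7101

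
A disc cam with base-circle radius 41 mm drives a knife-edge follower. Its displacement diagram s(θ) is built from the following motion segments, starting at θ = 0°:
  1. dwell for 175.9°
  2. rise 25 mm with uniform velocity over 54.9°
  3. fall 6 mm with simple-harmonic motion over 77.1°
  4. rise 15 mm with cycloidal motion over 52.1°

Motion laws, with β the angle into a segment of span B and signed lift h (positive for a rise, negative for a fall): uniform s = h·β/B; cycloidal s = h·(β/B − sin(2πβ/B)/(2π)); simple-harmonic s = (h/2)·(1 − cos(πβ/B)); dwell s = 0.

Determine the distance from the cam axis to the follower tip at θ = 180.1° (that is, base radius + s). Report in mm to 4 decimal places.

seg 1 [0°–175.9°] dwell: s stays 0.0000
seg 2 [175.9°–230.8°] uniform, h=25: θ=180.1° here. β=4.2, B=54.9. 25·4.2/54.9 = 1.9126 → s = 1.9126
radial distance = base radius + s = 41 + 1.9126 = 42.9126

42.9126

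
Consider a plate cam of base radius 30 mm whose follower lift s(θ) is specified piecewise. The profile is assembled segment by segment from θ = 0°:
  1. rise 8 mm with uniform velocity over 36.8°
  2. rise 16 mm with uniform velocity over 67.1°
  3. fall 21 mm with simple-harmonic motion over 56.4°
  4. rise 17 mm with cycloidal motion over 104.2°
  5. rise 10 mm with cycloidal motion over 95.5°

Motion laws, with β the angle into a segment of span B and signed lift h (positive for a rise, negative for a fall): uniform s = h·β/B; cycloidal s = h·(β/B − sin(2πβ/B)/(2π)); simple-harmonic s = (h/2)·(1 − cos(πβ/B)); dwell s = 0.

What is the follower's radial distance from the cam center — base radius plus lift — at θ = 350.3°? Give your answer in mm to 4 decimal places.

seg 1 [0°–36.8°] uniform, h=8: full span → s += 8 → s = 8.0000
seg 2 [36.8°–103.9°] uniform, h=16: full span → s += 16 → s = 24.0000
seg 3 [103.9°–160.3°] simple-harmonic, h=-21: full span → s += -21 → s = 3.0000
seg 4 [160.3°–264.5°] cycloidal, h=17: full span → s += 17 → s = 20.0000
seg 5 [264.5°–360°] cycloidal, h=10: θ=350.3° here. β=85.8, B=95.5. 10·(0.8984 − sin(2π·0.8984)/(2π)) = 9.9324 → s = 29.9324
radial distance = base radius + s = 30 + 29.9324 = 59.9324

59.9324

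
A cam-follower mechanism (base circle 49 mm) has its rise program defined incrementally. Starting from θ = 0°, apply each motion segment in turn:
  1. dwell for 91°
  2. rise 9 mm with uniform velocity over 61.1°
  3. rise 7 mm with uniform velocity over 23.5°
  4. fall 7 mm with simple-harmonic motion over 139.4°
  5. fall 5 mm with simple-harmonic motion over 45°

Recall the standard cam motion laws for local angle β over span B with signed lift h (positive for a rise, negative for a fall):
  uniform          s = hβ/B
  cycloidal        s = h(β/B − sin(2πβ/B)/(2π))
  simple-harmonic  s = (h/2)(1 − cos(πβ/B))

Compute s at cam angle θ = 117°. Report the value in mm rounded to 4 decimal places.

seg 1 [0°–91°] dwell: s stays 0.0000
seg 2 [91°–152.1°] uniform, h=9: θ=117° here. β=26, B=61.1. 9·26/61.1 = 3.8298 → s = 3.8298

3.8298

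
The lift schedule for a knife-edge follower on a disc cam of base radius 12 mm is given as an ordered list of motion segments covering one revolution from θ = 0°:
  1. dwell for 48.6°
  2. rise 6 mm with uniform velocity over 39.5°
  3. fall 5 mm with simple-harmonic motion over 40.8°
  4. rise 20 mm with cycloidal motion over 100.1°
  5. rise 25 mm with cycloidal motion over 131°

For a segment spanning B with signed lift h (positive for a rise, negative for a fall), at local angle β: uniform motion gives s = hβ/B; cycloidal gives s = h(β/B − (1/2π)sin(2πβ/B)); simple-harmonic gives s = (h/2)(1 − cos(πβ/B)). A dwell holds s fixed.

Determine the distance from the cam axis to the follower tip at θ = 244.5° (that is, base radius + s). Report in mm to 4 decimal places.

seg 1 [0°–48.6°] dwell: s stays 0.0000
seg 2 [48.6°–88.1°] uniform, h=6: full span → s += 6 → s = 6.0000
seg 3 [88.1°–128.9°] simple-harmonic, h=-5: full span → s += -5 → s = 1.0000
seg 4 [128.9°–229°] cycloidal, h=20: full span → s += 20 → s = 21.0000
seg 5 [229°–360°] cycloidal, h=25: θ=244.5° here. β=15.5, B=131. 25·(0.1183 − sin(2π·0.1183)/(2π)) = 0.2650 → s = 21.2650
radial distance = base radius + s = 12 + 21.2650 = 33.2650

33.2650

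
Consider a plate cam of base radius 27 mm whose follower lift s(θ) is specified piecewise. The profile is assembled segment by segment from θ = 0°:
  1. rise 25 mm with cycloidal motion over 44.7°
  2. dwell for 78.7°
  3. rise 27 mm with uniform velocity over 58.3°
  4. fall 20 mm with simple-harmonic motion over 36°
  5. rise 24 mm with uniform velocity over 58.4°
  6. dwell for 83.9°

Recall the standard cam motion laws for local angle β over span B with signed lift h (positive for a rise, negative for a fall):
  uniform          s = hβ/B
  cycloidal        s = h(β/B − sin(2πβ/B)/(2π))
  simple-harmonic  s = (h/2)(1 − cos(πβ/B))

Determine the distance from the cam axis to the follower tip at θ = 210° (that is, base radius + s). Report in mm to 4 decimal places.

seg 1 [0°–44.7°] cycloidal, h=25: full span → s += 25 → s = 25.0000
seg 2 [44.7°–123.4°] dwell: s stays 25.0000
seg 3 [123.4°–181.7°] uniform, h=27: full span → s += 27 → s = 52.0000
seg 4 [181.7°–217.7°] simple-harmonic, h=-20: θ=210° here. β=28.3, B=36. -20/2·(1 − cos(π·0.7861)) = -17.8261 → s = 34.1739
radial distance = base radius + s = 27 + 34.1739 = 61.1739

61.1739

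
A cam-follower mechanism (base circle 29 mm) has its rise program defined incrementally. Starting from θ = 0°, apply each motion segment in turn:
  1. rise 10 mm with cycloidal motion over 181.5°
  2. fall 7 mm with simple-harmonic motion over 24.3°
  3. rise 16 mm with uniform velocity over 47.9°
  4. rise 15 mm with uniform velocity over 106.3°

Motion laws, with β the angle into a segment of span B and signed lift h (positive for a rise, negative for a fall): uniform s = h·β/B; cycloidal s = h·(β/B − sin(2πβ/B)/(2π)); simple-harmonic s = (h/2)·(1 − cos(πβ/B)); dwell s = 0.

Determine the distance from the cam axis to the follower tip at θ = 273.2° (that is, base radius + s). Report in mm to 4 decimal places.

seg 1 [0°–181.5°] cycloidal, h=10: full span → s += 10 → s = 10.0000
seg 2 [181.5°–205.8°] simple-harmonic, h=-7: full span → s += -7 → s = 3.0000
seg 3 [205.8°–253.7°] uniform, h=16: full span → s += 16 → s = 19.0000
seg 4 [253.7°–360°] uniform, h=15: θ=273.2° here. β=19.5, B=106.3. 15·19.5/106.3 = 2.7516 → s = 21.7516
radial distance = base radius + s = 29 + 21.7516 = 50.7516

50.7516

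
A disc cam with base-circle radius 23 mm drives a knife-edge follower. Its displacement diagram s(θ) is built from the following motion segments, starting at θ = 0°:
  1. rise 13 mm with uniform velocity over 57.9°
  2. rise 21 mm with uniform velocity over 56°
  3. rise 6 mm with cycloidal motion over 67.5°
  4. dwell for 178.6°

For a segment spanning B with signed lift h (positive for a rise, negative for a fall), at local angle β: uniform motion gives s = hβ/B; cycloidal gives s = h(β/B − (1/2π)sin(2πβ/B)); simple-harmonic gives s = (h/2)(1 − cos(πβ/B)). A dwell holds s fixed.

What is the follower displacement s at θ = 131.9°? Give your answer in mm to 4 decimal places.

seg 1 [0°–57.9°] uniform, h=13: full span → s += 13 → s = 13.0000
seg 2 [57.9°–113.9°] uniform, h=21: full span → s += 21 → s = 34.0000
seg 3 [113.9°–181.4°] cycloidal, h=6: θ=131.9° here. β=18, B=67.5. 6·(0.2667 − sin(2π·0.2667)/(2π)) = 0.6503 → s = 34.6503

34.6503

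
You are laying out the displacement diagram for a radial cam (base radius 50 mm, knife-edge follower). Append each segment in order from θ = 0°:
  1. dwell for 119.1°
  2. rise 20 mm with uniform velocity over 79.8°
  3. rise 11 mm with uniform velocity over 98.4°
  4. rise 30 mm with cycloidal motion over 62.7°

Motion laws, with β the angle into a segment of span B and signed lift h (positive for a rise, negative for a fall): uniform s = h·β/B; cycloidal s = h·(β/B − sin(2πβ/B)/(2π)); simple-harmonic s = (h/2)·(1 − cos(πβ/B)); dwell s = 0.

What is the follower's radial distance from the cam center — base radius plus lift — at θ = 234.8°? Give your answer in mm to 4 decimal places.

seg 1 [0°–119.1°] dwell: s stays 0.0000
seg 2 [119.1°–198.9°] uniform, h=20: full span → s += 20 → s = 20.0000
seg 3 [198.9°–297.3°] uniform, h=11: θ=234.8° here. β=35.9, B=98.4. 11·35.9/98.4 = 4.0132 → s = 24.0132
radial distance = base radius + s = 50 + 24.0132 = 74.0132

74.0132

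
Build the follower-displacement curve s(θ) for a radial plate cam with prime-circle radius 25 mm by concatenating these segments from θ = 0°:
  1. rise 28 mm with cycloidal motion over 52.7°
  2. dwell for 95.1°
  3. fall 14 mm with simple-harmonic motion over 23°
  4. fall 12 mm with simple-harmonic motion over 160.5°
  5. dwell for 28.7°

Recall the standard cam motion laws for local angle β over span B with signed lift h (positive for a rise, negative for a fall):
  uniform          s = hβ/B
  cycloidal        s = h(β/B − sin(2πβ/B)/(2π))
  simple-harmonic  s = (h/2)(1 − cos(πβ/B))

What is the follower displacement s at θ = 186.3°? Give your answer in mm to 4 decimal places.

seg 1 [0°–52.7°] cycloidal, h=28: full span → s += 28 → s = 28.0000
seg 2 [52.7°–147.8°] dwell: s stays 28.0000
seg 3 [147.8°–170.8°] simple-harmonic, h=-14: full span → s += -14 → s = 14.0000
seg 4 [170.8°–331.3°] simple-harmonic, h=-12: θ=186.3° here. β=15.5, B=160.5. -12/2·(1 − cos(π·0.0966)) = -0.2740 → s = 13.7260

13.7260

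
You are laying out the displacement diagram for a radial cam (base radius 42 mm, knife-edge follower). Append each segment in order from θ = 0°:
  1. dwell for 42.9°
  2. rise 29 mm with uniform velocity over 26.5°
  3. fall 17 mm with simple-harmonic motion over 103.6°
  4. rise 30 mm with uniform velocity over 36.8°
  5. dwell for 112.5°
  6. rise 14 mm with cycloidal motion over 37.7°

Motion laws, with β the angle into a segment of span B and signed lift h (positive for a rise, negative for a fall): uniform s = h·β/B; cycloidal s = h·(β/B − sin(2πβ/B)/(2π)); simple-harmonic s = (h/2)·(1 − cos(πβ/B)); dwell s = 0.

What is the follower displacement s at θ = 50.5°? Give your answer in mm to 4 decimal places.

seg 1 [0°–42.9°] dwell: s stays 0.0000
seg 2 [42.9°–69.4°] uniform, h=29: θ=50.5° here. β=7.6, B=26.5. 29·7.6/26.5 = 8.3170 → s = 8.3170

8.3170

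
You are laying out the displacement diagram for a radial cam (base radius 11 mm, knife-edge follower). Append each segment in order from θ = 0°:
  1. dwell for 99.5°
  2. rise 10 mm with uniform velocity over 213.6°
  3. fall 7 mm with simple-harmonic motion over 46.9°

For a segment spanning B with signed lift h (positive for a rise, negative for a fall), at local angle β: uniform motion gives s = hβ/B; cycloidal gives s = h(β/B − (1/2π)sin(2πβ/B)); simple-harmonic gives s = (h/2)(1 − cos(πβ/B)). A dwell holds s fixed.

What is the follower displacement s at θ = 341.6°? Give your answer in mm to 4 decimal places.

seg 1 [0°–99.5°] dwell: s stays 0.0000
seg 2 [99.5°–313.1°] uniform, h=10: full span → s += 10 → s = 10.0000
seg 3 [313.1°–360°] simple-harmonic, h=-7: θ=341.6° here. β=28.5, B=46.9. -7/2·(1 − cos(π·0.6077)) = -4.6615 → s = 5.3385

5.3385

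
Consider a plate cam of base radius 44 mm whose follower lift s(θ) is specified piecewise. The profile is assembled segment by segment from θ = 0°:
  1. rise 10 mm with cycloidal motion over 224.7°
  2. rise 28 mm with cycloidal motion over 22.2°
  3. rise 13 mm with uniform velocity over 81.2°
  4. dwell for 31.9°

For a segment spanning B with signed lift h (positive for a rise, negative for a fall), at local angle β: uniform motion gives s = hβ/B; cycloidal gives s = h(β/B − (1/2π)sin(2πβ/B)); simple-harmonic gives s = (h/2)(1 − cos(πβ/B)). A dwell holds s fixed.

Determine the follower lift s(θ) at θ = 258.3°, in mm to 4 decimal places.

seg 1 [0°–224.7°] cycloidal, h=10: full span → s += 10 → s = 10.0000
seg 2 [224.7°–246.9°] cycloidal, h=28: full span → s += 28 → s = 38.0000
seg 3 [246.9°–328.1°] uniform, h=13: θ=258.3° here. β=11.4, B=81.2. 13·11.4/81.2 = 1.8251 → s = 39.8251

39.8251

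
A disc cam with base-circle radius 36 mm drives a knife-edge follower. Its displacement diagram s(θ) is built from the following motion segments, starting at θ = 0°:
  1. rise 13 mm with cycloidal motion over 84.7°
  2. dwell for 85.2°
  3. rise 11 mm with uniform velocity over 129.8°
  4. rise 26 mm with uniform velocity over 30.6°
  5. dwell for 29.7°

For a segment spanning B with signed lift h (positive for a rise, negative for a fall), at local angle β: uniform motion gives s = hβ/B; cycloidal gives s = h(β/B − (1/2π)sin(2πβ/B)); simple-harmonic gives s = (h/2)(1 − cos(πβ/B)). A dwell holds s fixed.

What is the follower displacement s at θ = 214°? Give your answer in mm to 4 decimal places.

seg 1 [0°–84.7°] cycloidal, h=13: full span → s += 13 → s = 13.0000
seg 2 [84.7°–169.9°] dwell: s stays 13.0000
seg 3 [169.9°–299.7°] uniform, h=11: θ=214° here. β=44.1, B=129.8. 11·44.1/129.8 = 3.7373 → s = 16.7373

16.7373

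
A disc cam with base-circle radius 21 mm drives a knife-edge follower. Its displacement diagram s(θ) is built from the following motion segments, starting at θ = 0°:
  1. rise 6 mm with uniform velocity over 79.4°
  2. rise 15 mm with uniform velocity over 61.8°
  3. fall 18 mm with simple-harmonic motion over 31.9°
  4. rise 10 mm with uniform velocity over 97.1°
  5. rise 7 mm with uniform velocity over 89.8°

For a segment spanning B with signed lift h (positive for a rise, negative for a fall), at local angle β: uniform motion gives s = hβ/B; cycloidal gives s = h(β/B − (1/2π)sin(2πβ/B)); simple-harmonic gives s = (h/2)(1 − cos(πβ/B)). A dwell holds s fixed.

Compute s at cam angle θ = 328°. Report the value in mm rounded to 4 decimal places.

seg 1 [0°–79.4°] uniform, h=6: full span → s += 6 → s = 6.0000
seg 2 [79.4°–141.2°] uniform, h=15: full span → s += 15 → s = 21.0000
seg 3 [141.2°–173.1°] simple-harmonic, h=-18: full span → s += -18 → s = 3.0000
seg 4 [173.1°–270.2°] uniform, h=10: full span → s += 10 → s = 13.0000
seg 5 [270.2°–360°] uniform, h=7: θ=328° here. β=57.8, B=89.8. 7·57.8/89.8 = 4.5056 → s = 17.5056

17.5056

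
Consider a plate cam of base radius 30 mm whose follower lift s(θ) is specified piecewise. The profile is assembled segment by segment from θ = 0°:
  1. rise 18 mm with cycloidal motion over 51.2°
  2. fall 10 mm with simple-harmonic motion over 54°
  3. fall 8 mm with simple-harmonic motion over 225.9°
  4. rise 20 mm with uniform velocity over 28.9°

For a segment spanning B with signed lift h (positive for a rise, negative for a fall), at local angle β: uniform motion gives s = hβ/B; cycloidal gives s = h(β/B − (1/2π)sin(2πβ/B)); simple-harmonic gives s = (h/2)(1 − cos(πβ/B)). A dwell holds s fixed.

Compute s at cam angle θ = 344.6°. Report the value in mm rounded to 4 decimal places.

seg 1 [0°–51.2°] cycloidal, h=18: full span → s += 18 → s = 18.0000
seg 2 [51.2°–105.2°] simple-harmonic, h=-10: full span → s += -10 → s = 8.0000
seg 3 [105.2°–331.1°] simple-harmonic, h=-8: full span → s += -8 → s = 0.0000
seg 4 [331.1°–360°] uniform, h=20: θ=344.6° here. β=13.5, B=28.9. 20·13.5/28.9 = 9.3426 → s = 9.3426

9.3426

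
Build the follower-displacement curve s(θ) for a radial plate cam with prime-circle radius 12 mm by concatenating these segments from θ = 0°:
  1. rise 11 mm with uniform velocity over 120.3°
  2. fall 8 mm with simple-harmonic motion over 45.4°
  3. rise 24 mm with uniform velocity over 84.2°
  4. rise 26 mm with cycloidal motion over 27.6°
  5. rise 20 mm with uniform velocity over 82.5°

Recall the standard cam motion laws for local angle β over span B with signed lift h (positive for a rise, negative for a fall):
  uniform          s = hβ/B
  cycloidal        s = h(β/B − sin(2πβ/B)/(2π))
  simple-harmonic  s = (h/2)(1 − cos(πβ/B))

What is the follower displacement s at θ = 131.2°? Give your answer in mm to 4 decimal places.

seg 1 [0°–120.3°] uniform, h=11: full span → s += 11 → s = 11.0000
seg 2 [120.3°–165.7°] simple-harmonic, h=-8: θ=131.2° here. β=10.9, B=45.4. -8/2·(1 − cos(π·0.2401)) = -1.0849 → s = 9.9151

9.9151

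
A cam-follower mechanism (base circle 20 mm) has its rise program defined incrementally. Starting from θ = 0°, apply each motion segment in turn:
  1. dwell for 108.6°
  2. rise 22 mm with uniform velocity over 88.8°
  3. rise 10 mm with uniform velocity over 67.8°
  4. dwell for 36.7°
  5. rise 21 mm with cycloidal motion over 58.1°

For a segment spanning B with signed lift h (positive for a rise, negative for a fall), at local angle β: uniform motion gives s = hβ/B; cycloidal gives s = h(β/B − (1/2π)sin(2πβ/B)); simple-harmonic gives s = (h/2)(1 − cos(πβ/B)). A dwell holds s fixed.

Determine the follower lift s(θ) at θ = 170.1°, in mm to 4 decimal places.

seg 1 [0°–108.6°] dwell: s stays 0.0000
seg 2 [108.6°–197.4°] uniform, h=22: θ=170.1° here. β=61.5, B=88.8. 22·61.5/88.8 = 15.2365 → s = 15.2365

15.2365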